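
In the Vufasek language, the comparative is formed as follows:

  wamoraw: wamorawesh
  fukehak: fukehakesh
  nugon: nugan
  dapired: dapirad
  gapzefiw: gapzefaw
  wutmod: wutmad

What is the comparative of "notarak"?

wamoraw and gapzefiw both end in -w yet inflect differently (wamorawesh, gapzefaw), so the final letter is not what conditions the rule; the last vowel is.
"notarak" has last vowel 'a'. The stems whose last vowel is 'a' (wamoraw → wamorawesh, fukehak → fukehakesh) add -esh.
So notarak → notarakesh.

notarakesh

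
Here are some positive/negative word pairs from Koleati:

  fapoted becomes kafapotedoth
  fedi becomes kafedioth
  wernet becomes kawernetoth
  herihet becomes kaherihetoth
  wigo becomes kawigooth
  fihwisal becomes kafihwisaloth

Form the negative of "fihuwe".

kafihuweoth

Every pair shown (fapoted → kafapotedoth, fedi → kafedioth, wernet → kawernetoth, …) follows the same rule: add ka- … -oth around the stem.
So fihuwe → kafihuweoth.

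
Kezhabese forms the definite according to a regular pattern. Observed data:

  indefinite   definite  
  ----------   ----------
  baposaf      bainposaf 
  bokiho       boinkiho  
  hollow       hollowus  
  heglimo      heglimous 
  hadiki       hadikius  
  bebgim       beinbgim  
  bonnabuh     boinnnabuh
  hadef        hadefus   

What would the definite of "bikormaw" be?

biinkormaw

baposaf and hadef both end in -f yet inflect differently (bainposaf, hadefus), so the final letter is not what conditions the rule; the first letter is.
"bikormaw" begins with b-. The stems beginning with b- (bonnabuh → boinnnabuh, bokiho → boinkiho, bebgim → beinbgim) insert -in- after the first vowel.
The other pattern: stems beginning with h- add -us.
So bikormaw → biinkormaw.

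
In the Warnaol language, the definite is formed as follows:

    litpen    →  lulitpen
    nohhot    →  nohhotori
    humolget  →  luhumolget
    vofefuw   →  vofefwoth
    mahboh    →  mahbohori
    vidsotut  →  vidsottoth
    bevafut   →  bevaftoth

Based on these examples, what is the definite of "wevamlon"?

wevamlonori

"wevamlon" has last vowel 'o'. The stems whose last vowel is 'o' (mahboh → mahbohori, nohhot → nohhotori) add -ori.
The other patterns: stems whose last vowel is 'e' add the prefix lu-; stems whose last vowel is 'u' delete the last vowel and add -oth.
So wevamlon → wevamlonori.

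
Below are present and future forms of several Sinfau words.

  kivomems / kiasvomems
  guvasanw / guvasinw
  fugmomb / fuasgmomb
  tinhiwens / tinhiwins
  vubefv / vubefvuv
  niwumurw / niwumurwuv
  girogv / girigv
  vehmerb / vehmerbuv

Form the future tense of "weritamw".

fugmomb and vehmerb both end in -b yet inflect differently (fuasgmomb, vehmerbuv), so the final letter is not what conditions the rule; the second-to-last letter is.
"weritamw" has second-to-last letter 'm'. The stems whose second-to-last letter is 'm' (kivomems → kiasvomems, fugmomb → fuasgmomb) insert -as- after the first vowel.
The other patterns: stems whose second-to-last letter is 'f' or 'r' add -uv; stems whose second-to-last letter is 'g' or 'n' change the last vowel to 'i'.
So weritamw → weasritamw.

weasritamw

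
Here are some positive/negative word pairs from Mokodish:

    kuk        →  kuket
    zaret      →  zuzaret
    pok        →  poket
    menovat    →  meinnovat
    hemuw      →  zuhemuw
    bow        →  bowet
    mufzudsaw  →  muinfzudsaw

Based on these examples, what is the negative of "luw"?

luwet

"luw" has 1 vowel. The stems with 1 vowel (bow → bowet, pok → poket, kuk → kuket) add -et.
So luw → luwet.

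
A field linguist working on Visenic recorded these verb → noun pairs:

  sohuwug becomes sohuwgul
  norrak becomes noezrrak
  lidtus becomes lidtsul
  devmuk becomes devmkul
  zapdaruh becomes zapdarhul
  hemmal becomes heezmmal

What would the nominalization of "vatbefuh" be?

"vatbefuh" has last vowel 'u'. The stems whose last vowel is 'u' (sohuwug → sohuwgul, devmuk → devmkul, lidtus → lidtsul) delete the last vowel and add -ul.
The other pattern: stems whose last vowel is 'a' insert -ez- after the first vowel.
So vatbefuh → vatbefhul.

vatbefhul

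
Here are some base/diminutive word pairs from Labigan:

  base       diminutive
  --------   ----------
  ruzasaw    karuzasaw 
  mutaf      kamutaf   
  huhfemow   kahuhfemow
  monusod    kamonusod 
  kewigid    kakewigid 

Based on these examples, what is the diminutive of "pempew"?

kapempew

Every pair shown (ruzasaw → karuzasaw, mutaf → kamutaf, huhfemow → kahuhfemow, …) follows the same rule: add the prefix ka-.
So pempew → kapempew.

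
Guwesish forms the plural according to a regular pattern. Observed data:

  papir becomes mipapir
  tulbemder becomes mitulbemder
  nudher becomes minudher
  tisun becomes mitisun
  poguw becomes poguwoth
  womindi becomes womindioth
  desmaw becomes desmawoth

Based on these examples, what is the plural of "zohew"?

zohewoth

"zohew" ends in -w. The stems ending in -w (poguw → poguwoth, desmaw → desmawoth) add -oth.
So zohew → zohewoth.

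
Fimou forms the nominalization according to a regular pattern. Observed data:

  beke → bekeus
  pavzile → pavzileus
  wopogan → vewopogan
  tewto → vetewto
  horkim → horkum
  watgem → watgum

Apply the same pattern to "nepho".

beke and watgem both have last vowel 'e' yet inflect differently (bekeus, watgum), so the last vowel is not what conditions the rule; the final letter is.
"nepho" ends in -o. The one such stem in the data (tewto → vetewto) adds the prefix ve-, so the same rule applies.
So nepho → venepho.

venepho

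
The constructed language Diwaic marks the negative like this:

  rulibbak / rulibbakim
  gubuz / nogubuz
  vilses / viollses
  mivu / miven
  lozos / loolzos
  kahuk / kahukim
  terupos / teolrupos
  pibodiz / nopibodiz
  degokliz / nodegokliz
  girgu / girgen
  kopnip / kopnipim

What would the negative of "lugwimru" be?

"lugwimru" ends in -u. The stems ending in -u (girgu → girgen, mivu → miven) drop the final letter and add -en.
The other patterns: stems ending in -z add the prefix no-; stems ending in -s insert -ol- after the first vowel; stems ending in -k or -p add -im.
So lugwimru → lugwimren.

lugwimren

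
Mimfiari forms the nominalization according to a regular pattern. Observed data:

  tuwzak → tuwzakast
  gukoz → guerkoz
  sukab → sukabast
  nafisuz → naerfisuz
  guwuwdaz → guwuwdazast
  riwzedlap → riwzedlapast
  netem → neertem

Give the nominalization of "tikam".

guwuwdaz and nafisuz both end in -z yet inflect differently (guwuwdazast, naerfisuz), so the final letter is not what conditions the rule; the last vowel is.
"tikam" has last vowel 'a'. The stems whose last vowel is 'a' (guwuwdaz → guwuwdazast, tuwzak → tuwzakast, sukab → sukabast) add -ast.
So tikam → tikamast.

tikamast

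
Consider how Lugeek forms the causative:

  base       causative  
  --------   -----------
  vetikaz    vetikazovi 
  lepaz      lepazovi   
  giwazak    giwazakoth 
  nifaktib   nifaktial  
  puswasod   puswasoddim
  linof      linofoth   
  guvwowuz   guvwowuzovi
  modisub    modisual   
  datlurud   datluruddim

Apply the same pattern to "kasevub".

"kasevub" ends in -b. The stems ending in -b (nifaktib → nifaktial, modisub → modisual) drop the final letter and add -al.
So kasevub → kasevual.

kasevual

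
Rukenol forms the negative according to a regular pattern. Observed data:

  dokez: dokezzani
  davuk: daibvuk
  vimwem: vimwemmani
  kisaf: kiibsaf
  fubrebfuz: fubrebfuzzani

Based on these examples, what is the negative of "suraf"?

"suraf" ends in -f. The one such stem in the data (kisaf → kiibsaf) inserts -ib- after the first vowel (as does davuk), so the same rule applies.
The other pattern: stems ending in -m or -z double the final consonant and add -ani.
So suraf → suibraf.

suibraf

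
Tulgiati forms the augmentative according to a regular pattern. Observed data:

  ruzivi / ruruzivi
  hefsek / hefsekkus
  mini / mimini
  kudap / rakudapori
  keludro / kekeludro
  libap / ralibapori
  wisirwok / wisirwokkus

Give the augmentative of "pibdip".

rapibdipori

"pibdip" ends in -p. The stems ending in -p (libap → ralibapori, kudap → rakudapori) add ra- … -ori around the stem.
The other patterns: stems ending in -k double the final consonant and add -us; stems ending in -i or -o repeat the first consonant+vowel as a prefix.
So pibdip → rapibdipori.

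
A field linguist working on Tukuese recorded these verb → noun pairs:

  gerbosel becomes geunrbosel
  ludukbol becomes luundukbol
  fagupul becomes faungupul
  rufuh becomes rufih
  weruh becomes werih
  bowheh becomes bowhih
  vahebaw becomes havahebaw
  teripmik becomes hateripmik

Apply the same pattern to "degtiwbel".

deungtiwbel

fagupul and rufuh both have last vowel 'u' yet inflect differently (faungupul, rufih), so the last vowel is not what conditions the rule; the final letter is.
"degtiwbel" ends in -l. The stems ending in -l (gerbosel → geunrbosel, ludukbol → luundukbol, fagupul → faungupul) insert -un- after the first vowel.
So degtiwbel → deungtiwbel.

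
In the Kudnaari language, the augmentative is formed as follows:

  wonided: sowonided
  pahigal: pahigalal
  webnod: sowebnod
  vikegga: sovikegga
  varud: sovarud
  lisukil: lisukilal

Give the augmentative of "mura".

somura

pahigal and vikegga both have last vowel 'a' yet inflect differently (pahigalal, sovikegga), so the last vowel is not what conditions the rule; the final letter is.
"mura" ends in -a. The one such stem in the data (vikegga → sovikegga) adds the prefix so-, so the same rule applies.
The other pattern: stems ending in -l add -al.
So mura → somura.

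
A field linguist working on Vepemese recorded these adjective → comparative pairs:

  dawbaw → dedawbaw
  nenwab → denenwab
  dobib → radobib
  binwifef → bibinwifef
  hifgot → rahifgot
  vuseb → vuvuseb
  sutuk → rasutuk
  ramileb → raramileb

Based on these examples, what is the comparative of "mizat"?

demizat

"mizat" has last vowel 'a'. The stems whose last vowel is 'a' (nenwab → denenwab, dawbaw → dedawbaw) add the prefix de-.
The other patterns: stems whose last vowel is 'e' repeat the first consonant+vowel as a prefix; stems whose last vowel is 'i', 'o' or 'u' add the prefix ra-.
So mizat → demizat.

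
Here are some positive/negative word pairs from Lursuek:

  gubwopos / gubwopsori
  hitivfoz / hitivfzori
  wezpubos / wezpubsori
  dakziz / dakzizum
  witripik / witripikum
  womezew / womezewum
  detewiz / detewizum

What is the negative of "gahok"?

gahkori

"gahok" has last vowel 'o'. The stems whose last vowel is 'o' (gubwopos → gubwopsori, hitivfoz → hitivfzori, wezpubos → wezpubsori) delete the last vowel and add -ori.
The other pattern: stems whose last vowel is 'e' or 'i' add -um.
So gahok → gahkori.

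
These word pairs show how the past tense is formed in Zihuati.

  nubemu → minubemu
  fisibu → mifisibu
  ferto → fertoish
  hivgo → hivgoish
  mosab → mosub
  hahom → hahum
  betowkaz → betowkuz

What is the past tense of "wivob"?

"wivob" ends in -b. The one such stem in the data (mosab → mosub) changes the last vowel to 'u' (as do hahom, betowkaz), so the same rule applies.
So wivob → wivub.

wivub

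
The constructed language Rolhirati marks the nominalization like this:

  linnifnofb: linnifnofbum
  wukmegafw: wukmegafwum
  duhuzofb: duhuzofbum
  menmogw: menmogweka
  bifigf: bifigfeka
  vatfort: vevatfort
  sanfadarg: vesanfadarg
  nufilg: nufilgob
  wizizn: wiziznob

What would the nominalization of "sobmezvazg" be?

sobmezvazgob

"sobmezvazg" has second-to-last letter 'z'. The one such stem in the data (wizizn → wiziznob) adds -ob, so the same rule applies.
The other patterns: stems whose second-to-last letter is 'f' add -um; stems whose second-to-last letter is 'g' add -eka; stems whose second-to-last letter is 'r' add the prefix ve-.
So sobmezvazg → sobmezvazgob.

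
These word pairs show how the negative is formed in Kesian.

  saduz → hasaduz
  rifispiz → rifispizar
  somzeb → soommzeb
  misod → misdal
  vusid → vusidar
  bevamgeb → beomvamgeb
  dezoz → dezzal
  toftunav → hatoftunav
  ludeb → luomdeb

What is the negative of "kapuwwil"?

saduz and rifispiz both end in -z yet inflect differently (hasaduz, rifispizar), so the final letter is not what conditions the rule; the last vowel is.
"kapuwwil" has last vowel 'i'. The stems whose last vowel is 'i' (vusid → vusidar, rifispiz → rifispizar) add -ar.
So kapuwwil → kapuwwilar.

kapuwwilar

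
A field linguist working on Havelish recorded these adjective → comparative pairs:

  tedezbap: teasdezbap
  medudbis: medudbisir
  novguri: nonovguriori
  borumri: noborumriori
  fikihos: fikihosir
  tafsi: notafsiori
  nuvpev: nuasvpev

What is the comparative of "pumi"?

nopumiori

tafsi and medudbis both have last vowel 'i' yet inflect differently (notafsiori, medudbisir), so the last vowel is not what conditions the rule; the final letter is.
"pumi" ends in -i. The stems ending in -i (tafsi → notafsiori, borumri → noborumriori, novguri → nonovguriori) add no- … -ori around the stem.
So pumi → nopumiori.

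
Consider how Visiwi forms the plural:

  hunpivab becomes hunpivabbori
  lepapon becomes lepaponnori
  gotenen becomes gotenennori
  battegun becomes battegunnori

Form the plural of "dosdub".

Every pair shown (hunpivab → hunpivabbori, lepapon → lepaponnori, gotenen → gotenennori, …) follows the same rule: double the final consonant and add -ori.
So dosdub → dosdubbori.

dosdubbori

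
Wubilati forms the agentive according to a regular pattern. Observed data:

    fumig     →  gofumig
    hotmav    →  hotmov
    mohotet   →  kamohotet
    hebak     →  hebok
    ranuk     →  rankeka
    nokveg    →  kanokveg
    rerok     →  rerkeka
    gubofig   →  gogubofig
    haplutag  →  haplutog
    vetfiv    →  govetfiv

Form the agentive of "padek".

kapadek

"padek" has last vowel 'e'. The stems whose last vowel is 'e' (nokveg → kanokveg, mohotet → kamohotet) add the prefix ka-.
So padek → kapadek.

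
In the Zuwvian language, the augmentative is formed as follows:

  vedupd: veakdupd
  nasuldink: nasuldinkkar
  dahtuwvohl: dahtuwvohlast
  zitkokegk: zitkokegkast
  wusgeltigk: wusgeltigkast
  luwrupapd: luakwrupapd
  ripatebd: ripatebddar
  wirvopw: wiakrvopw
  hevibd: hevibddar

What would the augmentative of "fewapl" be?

"fewapl" has second-to-last letter 'p'. The stems whose second-to-last letter is 'p' (wirvopw → wiakrvopw, luwrupapd → luakwrupapd, vedupd → veakdupd) insert -ak- after the first vowel.
The other patterns: stems whose second-to-last letter is 'b' or 'n' double the final consonant and add -ar; stems whose second-to-last letter is 'g' or 'h' add -ast.
So fewapl → feakwapl.

feakwapl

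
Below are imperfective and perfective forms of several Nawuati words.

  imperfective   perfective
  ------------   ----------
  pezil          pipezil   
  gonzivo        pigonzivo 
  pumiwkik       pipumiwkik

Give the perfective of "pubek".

pipubek

Every pair shown (pezil → pipezil, gonzivo → pigonzivo, pumiwkik → pipumiwkik) follows the same rule: add the prefix pi-.
So pubek → pipubek.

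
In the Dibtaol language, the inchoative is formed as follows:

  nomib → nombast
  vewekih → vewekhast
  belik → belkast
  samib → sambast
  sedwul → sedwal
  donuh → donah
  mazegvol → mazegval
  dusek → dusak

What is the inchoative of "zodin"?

zodnast

vewekih and donuh both end in -h yet inflect differently (vewekhast, donah), so the final letter is not what conditions the rule; the last vowel is.
"zodin" has last vowel 'i'. The stems whose last vowel is 'i' (nomib → nombast, vewekih → vewekhast, belik → belkast) delete the last vowel and add -ast.
So zodin → zodnast.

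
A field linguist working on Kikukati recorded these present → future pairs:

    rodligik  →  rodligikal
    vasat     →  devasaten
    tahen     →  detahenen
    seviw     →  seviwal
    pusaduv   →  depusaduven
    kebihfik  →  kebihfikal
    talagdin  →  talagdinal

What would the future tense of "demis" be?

demisal

talagdin and tahen both end in -n yet inflect differently (talagdinal, detahenen), so the final letter is not what conditions the rule; the last vowel is.
"demis" has last vowel 'i'. The stems whose last vowel is 'i' (talagdin → talagdinal, seviw → seviwal, kebihfik → kebihfikal) add -al.
The other pattern: stems whose last vowel is 'a', 'e' or 'u' add de- … -en around the stem.
So demis → demisal.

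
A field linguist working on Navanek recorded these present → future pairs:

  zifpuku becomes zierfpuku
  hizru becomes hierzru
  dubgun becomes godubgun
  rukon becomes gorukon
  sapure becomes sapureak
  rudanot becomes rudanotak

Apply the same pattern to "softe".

"softe" ends in -e. The one such stem in the data (sapure → sapureak) adds -ak, so the same rule applies.
So softe → softeak.

softeak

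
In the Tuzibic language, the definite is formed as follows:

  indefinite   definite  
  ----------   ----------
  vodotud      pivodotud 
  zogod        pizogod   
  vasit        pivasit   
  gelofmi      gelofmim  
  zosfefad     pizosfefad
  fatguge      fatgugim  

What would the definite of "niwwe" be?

vasit and gelofmi both have last vowel 'i' yet inflect differently (pivasit, gelofmim), so the last vowel is not what conditions the rule; whether the stem ends in a vowel or a consonant is.
"niwwe" ends in a vowel. The stems ending in a vowel (gelofmi → gelofmim, fatguge → fatgugim) drop the final letter and add -im.
The other pattern: stems ending in a consonant add the prefix pi-.
So niwwe → niwwim.

niwwim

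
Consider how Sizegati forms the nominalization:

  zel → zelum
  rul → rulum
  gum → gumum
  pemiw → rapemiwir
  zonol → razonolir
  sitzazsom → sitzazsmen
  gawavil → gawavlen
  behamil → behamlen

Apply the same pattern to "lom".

zel and zonol both end in -l yet inflect differently (zelum, razonolir), so the final letter is not what conditions the rule; the number of vowels is.
"lom" has 1 vowel. The stems with 1 vowel (zel → zelum, rul → rulum, gum → gumum) add -um.
The other patterns: stems with 2 vowels add ra- … -ir around the stem; stems with 3 vowels delete the last vowel and add -en.
So lom → lomum.

lomum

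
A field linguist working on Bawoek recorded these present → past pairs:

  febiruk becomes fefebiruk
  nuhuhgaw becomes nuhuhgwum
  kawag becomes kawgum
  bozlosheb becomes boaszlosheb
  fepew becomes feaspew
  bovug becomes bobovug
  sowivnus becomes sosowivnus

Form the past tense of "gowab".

gowbum

"gowab" has last vowel 'a'. The stems whose last vowel is 'a' (kawag → kawgum, nuhuhgaw → nuhuhgwum) delete the last vowel and add -um.
The other patterns: stems whose last vowel is 'u' repeat the first consonant+vowel as a prefix; stems whose last vowel is 'e' insert -as- after the first vowel.
So gowab → gowbum.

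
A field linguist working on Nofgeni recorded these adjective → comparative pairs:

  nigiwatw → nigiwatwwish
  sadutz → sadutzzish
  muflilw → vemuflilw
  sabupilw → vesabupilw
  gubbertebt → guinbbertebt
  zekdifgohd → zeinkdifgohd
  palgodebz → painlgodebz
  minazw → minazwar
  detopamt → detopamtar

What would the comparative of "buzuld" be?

nigiwatw and muflilw both end in -w yet inflect differently (nigiwatwwish, vemuflilw), so the final letter is not what conditions the rule; the second-to-last letter is.
"buzuld" has second-to-last letter 'l'. The stems whose second-to-last letter is 'l' (muflilw → vemuflilw, sabupilw → vesabupilw) add the prefix ve-.
So buzuld → vebuzuld.

vebuzuld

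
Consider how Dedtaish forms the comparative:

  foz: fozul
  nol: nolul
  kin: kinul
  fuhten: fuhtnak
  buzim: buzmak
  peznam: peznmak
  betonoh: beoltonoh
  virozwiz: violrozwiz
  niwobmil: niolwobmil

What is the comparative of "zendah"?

zendhak

kin and fuhten both end in -n yet inflect differently (kinul, fuhtnak), so the final letter is not what conditions the rule; the number of vowels is.
"zendah" has 2 vowels. The stems with 2 vowels (fuhten → fuhtnak, buzim → buzmak, peznam → peznmak) delete the last vowel and add -ak.
The other patterns: stems with 1 vowel add -ul; stems with 3 vowels insert -ol- after the first vowel.
So zendah → zendhak.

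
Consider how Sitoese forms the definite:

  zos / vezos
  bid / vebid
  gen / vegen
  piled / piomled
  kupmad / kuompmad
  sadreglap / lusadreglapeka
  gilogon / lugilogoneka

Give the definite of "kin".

vekin

bid and piled both end in -d yet inflect differently (vebid, piomled), so the final letter is not what conditions the rule; the number of vowels is.
"kin" has 1 vowel. The stems with 1 vowel (zos → vezos, bid → vebid, gen → vegen) add the prefix ve-.
So kin → vekin.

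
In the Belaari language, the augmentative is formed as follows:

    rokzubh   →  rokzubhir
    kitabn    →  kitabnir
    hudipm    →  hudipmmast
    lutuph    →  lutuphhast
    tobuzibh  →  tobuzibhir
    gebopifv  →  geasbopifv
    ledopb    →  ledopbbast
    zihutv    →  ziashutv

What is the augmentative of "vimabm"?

tobuzibh and lutuph both end in -h yet inflect differently (tobuzibhir, lutuphhast), so the final letter is not what conditions the rule; the second-to-last letter is.
"vimabm" has second-to-last letter 'b'. The stems whose second-to-last letter is 'b' (tobuzibh → tobuzibhir, rokzubh → rokzubhir, kitabn → kitabnir) add -ir.
The other patterns: stems whose second-to-last letter is 'p' double the final consonant and add -ast; stems whose second-to-last letter is 'f' or 't' insert -as- after the first vowel.
So vimabm → vimabmir.

vimabmir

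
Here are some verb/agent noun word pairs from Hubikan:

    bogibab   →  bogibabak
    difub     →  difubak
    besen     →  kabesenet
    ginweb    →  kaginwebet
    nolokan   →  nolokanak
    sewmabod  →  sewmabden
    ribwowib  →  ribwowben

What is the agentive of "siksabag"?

ginweb and ribwowib both end in -b yet inflect differently (kaginwebet, ribwowben), so the final letter is not what conditions the rule; the last vowel is.
"siksabag" has last vowel 'a'. The stems whose last vowel is 'a' (bogibab → bogibabak, nolokan → nolokanak) add -ak.
So siksabag → siksabagak.

siksabagak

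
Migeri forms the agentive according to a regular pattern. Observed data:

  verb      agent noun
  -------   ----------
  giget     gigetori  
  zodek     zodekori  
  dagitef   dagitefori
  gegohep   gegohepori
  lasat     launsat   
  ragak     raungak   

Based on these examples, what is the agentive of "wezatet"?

giget and lasat both end in -t yet inflect differently (gigetori, launsat), so the final letter is not what conditions the rule; the last vowel is.
"wezatet" has last vowel 'e'. The stems whose last vowel is 'e' (giget → gigetori, zodek → zodekori, dagitef → dagitefori) add -ori.
So wezatet → wezatetori.

wezatetori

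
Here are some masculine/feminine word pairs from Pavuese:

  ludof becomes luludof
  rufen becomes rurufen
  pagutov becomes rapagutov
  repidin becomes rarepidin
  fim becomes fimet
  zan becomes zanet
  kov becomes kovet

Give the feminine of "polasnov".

rapolasnov

"polasnov" has 3 vowels. The stems with 3 vowels (repidin → rarepidin, pagutov → rapagutov) add the prefix ra-.
The other patterns: stems with 1 vowel add -et; stems with 2 vowels repeat the first consonant+vowel as a prefix.
So polasnov → rapolasnov.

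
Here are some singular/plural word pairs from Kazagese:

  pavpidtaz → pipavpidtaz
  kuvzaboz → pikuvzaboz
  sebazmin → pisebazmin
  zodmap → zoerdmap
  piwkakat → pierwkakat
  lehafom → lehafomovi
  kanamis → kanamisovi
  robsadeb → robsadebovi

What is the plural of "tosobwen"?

pitosobwen

pavpidtaz and zodmap both have last vowel 'a' yet inflect differently (pipavpidtaz, zoerdmap), so the last vowel is not what conditions the rule; the final letter is.
"tosobwen" ends in -n. The one such stem in the data (sebazmin → pisebazmin) adds the prefix pi-, so the same rule applies.
The other patterns: stems ending in -p or -t insert -er- after the first vowel; stems ending in -b, -m or -s add -ovi.
So tosobwen → pitosobwen.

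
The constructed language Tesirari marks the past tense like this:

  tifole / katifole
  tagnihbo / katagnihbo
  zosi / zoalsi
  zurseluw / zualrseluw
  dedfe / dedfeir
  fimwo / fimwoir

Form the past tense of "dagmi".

dagmiir

tifole and dedfe both end in -e yet inflect differently (katifole, dedfeir), so the final letter is not what conditions the rule; the first letter is.
"dagmi" begins with d-. The one such stem in the data (dedfe → dedfeir) adds -ir, so the same rule applies.
The other patterns: stems beginning with t- add the prefix ka-; stems beginning with z- insert -al- after the first vowel.
So dagmi → dagmiir.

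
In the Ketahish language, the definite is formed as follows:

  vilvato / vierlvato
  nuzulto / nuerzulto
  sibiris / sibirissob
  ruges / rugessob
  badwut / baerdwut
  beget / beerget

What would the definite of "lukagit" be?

ruges and beget both have last vowel 'e' yet inflect differently (rugessob, beerget), so the last vowel is not what conditions the rule; the final letter is.
"lukagit" ends in -t. The stems ending in -t (beget → beerget, badwut → baerdwut) insert -er- after the first vowel.
The other pattern: stems ending in -s double the final consonant and add -ob.
So lukagit → luerkagit.

luerkagit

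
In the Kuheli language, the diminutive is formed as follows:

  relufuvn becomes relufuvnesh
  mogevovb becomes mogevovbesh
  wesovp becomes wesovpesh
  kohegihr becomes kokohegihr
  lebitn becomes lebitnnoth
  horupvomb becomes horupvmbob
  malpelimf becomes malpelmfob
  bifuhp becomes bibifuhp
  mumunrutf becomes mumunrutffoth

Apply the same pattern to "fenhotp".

relufuvn and lebitn both end in -n yet inflect differently (relufuvnesh, lebitnnoth), so the final letter is not what conditions the rule; the second-to-last letter is.
"fenhotp" has second-to-last letter 't'. The stems whose second-to-last letter is 't' (mumunrutf → mumunrutffoth, lebitn → lebitnnoth) double the final consonant and add -oth.
The other patterns: stems whose second-to-last letter is 'v' add -esh; stems whose second-to-last letter is 'm' delete the last vowel and add -ob; stems whose second-to-last letter is 'h' repeat the first consonant+vowel as a prefix.
So fenhotp → fenhotppoth.

fenhotppoth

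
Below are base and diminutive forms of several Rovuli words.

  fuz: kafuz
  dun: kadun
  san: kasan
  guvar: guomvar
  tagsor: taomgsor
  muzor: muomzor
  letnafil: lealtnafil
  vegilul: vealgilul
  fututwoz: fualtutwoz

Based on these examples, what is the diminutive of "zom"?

kazom

fuz and fututwoz both end in -z yet inflect differently (kafuz, fualtutwoz), so the final letter is not what conditions the rule; the number of vowels is.
"zom" has 1 vowel. The stems with 1 vowel (fuz → kafuz, dun → kadun, san → kasan) add the prefix ka-.
So zom → kazom.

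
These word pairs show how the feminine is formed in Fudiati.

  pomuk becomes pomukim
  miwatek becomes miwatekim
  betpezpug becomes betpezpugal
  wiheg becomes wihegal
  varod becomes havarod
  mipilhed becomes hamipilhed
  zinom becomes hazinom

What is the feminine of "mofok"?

mofokim

pomuk and betpezpug both have last vowel 'u' yet inflect differently (pomukim, betpezpugal), so the last vowel is not what conditions the rule; the final letter is.
"mofok" ends in -k. The stems ending in -k (pomuk → pomukim, miwatek → miwatekim) add -im.
The other patterns: stems ending in -g add -al; stems ending in -d or -m add the prefix ha-.
So mofok → mofokim.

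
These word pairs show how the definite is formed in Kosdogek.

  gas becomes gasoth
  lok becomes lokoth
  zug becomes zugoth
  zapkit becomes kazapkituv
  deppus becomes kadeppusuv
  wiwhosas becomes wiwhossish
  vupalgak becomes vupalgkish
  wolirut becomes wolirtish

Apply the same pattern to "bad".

"bad" has 1 vowel. The stems with 1 vowel (gas → gasoth, lok → lokoth, zug → zugoth) add -oth.
So bad → badoth.

badoth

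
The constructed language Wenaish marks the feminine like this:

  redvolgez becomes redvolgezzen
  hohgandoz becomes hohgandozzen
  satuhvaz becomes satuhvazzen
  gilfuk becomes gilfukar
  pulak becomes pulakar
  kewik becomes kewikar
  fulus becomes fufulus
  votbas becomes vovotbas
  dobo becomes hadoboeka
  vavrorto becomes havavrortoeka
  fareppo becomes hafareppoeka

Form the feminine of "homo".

hahomoeka

satuhvaz and pulak both have last vowel 'a' yet inflect differently (satuhvazzen, pulakar), so the last vowel is not what conditions the rule; the final letter is.
"homo" ends in -o. The stems ending in -o (dobo → hadoboeka, vavrorto → havavrortoeka, fareppo → hafareppoeka) add ha- … -eka around the stem.
The other patterns: stems ending in -z double the final consonant and add -en; stems ending in -k add -ar; stems ending in -s repeat the first consonant+vowel as a prefix.
So homo → hahomoeka.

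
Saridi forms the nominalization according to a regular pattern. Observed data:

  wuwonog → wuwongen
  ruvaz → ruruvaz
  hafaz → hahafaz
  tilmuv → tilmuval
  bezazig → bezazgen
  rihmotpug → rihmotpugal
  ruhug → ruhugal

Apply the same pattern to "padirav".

wuwonog and ruhug both end in -g yet inflect differently (wuwongen, ruhugal), so the final letter is not what conditions the rule; the last vowel is.
"padirav" has last vowel 'a'. The stems whose last vowel is 'a' (ruvaz → ruruvaz, hafaz → hahafaz) repeat the first consonant+vowel as a prefix.
So padirav → papadirav.

papadirav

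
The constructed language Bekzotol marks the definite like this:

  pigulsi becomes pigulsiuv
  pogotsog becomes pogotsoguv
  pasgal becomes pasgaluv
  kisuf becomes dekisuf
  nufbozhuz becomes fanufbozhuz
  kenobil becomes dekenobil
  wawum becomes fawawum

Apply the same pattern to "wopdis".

"wopdis" begins with w-. The one such stem in the data (wawum → fawawum) adds the prefix fa-, so the same rule applies.
The other patterns: stems beginning with k- add the prefix de-; stems beginning with p- add -uv.
So wopdis → fawopdis.

fawopdis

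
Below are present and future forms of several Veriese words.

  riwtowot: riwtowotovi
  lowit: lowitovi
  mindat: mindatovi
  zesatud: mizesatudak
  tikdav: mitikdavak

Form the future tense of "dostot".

mindat and tikdav both have last vowel 'a' yet inflect differently (mindatovi, mitikdavak), so the last vowel is not what conditions the rule; the final letter is.
"dostot" ends in -t. The stems ending in -t (riwtowot → riwtowotovi, lowit → lowitovi, mindat → mindatovi) add -ovi.
The other pattern: stems ending in -d or -v add mi- … -ak around the stem.
So dostot → dostotovi.

dostotovi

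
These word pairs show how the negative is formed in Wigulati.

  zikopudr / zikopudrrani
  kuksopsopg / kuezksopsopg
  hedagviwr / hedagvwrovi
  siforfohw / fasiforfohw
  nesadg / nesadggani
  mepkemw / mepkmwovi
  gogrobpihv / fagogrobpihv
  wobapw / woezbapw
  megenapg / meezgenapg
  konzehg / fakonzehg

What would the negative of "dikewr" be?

dikwrovi

megenapg and nesadg both end in -g yet inflect differently (meezgenapg, nesadggani), so the final letter is not what conditions the rule; the second-to-last letter is.
"dikewr" has second-to-last letter 'w'. The one such stem in the data (hedagviwr → hedagvwrovi) deletes the last vowel and adds -ovi (as does mepkemw), so the same rule applies.
So dikewr → dikwrovi.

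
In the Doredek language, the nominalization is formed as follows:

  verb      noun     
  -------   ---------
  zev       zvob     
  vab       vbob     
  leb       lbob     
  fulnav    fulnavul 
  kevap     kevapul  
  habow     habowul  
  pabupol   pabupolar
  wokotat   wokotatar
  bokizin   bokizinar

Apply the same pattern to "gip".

"gip" has 1 vowel. The stems with 1 vowel (zev → zvob, vab → vbob, leb → lbob) delete the last vowel and add -ob.
So gip → gpob.

gpob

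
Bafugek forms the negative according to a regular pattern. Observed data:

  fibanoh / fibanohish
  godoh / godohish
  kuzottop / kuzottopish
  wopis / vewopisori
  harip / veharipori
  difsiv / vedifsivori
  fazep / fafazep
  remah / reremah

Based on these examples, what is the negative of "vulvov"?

vulvovish

kuzottop and harip both end in -p yet inflect differently (kuzottopish, veharipori), so the final letter is not what conditions the rule; the last vowel is.
"vulvov" has last vowel 'o'. The stems whose last vowel is 'o' (fibanoh → fibanohish, godoh → godohish, kuzottop → kuzottopish) add -ish.
So vulvov → vulvovish.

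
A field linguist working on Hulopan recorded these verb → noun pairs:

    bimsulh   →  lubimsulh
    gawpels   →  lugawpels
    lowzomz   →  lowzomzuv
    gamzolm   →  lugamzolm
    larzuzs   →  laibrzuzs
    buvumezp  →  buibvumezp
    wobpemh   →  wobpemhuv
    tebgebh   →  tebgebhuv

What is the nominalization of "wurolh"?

luwurolh

"wurolh" has second-to-last letter 'l'. The stems whose second-to-last letter is 'l' (gamzolm → lugamzolm, bimsulh → lubimsulh, gawpels → lugawpels) add the prefix lu-.
The other patterns: stems whose second-to-last letter is 'z' insert -ib- after the first vowel; stems whose second-to-last letter is 'b' or 'm' add -uv.
So wurolh → luwurolh.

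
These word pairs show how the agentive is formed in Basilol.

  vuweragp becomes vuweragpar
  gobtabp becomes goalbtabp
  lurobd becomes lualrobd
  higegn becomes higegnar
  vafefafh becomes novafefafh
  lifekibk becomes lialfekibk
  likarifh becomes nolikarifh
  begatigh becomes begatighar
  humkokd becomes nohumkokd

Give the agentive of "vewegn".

vuweragp and gobtabp both end in -p yet inflect differently (vuweragpar, goalbtabp), so the final letter is not what conditions the rule; the second-to-last letter is.
"vewegn" has second-to-last letter 'g'. The stems whose second-to-last letter is 'g' (higegn → higegnar, begatigh → begatighar, vuweragp → vuweragpar) add -ar.
The other patterns: stems whose second-to-last letter is 'b' insert -al- after the first vowel; stems whose second-to-last letter is 'f' or 'k' add the prefix no-.
So vewegn → vewegnar.

vewegnar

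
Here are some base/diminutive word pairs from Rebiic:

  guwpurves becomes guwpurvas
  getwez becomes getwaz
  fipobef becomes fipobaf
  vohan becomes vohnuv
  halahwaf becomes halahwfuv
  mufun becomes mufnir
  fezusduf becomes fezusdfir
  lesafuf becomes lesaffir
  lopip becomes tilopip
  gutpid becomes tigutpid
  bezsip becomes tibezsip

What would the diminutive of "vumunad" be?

vumunduv

fipobef and halahwaf both end in -f yet inflect differently (fipobaf, halahwfuv), so the final letter is not what conditions the rule; the last vowel is.
"vumunad" has last vowel 'a'. The stems whose last vowel is 'a' (vohan → vohnuv, halahwaf → halahwfuv) delete the last vowel and add -uv.
The other patterns: stems whose last vowel is 'e' change the last vowel to 'a'; stems whose last vowel is 'u' delete the last vowel and add -ir; stems whose last vowel is 'i' add the prefix ti-.
So vumunad → vumunduv.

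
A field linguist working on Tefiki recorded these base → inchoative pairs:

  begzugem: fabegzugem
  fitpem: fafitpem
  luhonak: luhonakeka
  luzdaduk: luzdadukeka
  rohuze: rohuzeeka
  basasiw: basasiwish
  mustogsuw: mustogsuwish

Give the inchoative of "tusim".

begzugem and rohuze both have last vowel 'e' yet inflect differently (fabegzugem, rohuzeeka), so the last vowel is not what conditions the rule; the final letter is.
"tusim" ends in -m. The stems ending in -m (begzugem → fabegzugem, fitpem → fafitpem) add the prefix fa-.
So tusim → fatusim.

fatusim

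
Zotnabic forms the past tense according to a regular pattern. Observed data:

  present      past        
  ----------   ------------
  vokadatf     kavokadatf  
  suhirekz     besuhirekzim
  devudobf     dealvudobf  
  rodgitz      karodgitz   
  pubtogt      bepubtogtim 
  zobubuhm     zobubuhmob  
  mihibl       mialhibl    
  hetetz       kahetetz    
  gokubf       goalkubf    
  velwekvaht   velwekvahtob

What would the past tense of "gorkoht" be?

devudobf and vokadatf both end in -f yet inflect differently (dealvudobf, kavokadatf), so the final letter is not what conditions the rule; the second-to-last letter is.
"gorkoht" has second-to-last letter 'h'. The stems whose second-to-last letter is 'h' (zobubuhm → zobubuhmob, velwekvaht → velwekvahtob) add -ob.
The other patterns: stems whose second-to-last letter is 'b' insert -al- after the first vowel; stems whose second-to-last letter is 't' add the prefix ka-; stems whose second-to-last letter is 'g' or 'k' add be- … -im around the stem.
So gorkoht → gorkohtob.

gorkohtob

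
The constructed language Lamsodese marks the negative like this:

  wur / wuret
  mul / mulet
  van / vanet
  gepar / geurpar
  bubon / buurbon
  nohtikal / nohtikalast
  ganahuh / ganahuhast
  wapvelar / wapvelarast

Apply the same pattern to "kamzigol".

kamzigolast

"kamzigol" has 3 vowels. The stems with 3 vowels (nohtikal → nohtikalast, ganahuh → ganahuhast, wapvelar → wapvelarast) add -ast.
The other patterns: stems with 1 vowel add -et; stems with 2 vowels insert -ur- after the first vowel.
So kamzigol → kamzigolast.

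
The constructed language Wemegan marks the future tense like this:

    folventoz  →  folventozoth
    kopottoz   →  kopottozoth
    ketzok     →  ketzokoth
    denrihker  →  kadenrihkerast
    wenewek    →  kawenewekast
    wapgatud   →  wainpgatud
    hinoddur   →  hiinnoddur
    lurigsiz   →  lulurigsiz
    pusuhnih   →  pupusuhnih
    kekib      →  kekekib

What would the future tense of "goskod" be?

ketzok and wenewek both end in -k yet inflect differently (ketzokoth, kawenewekast), so the final letter is not what conditions the rule; the last vowel is.
"goskod" has last vowel 'o'. The stems whose last vowel is 'o' (folventoz → folventozoth, kopottoz → kopottozoth, ketzok → ketzokoth) add -oth.
The other patterns: stems whose last vowel is 'e' add ka- … -ast around the stem; stems whose last vowel is 'u' insert -in- after the first vowel; stems whose last vowel is 'i' repeat the first consonant+vowel as a prefix.
So goskod → goskodoth.

goskodoth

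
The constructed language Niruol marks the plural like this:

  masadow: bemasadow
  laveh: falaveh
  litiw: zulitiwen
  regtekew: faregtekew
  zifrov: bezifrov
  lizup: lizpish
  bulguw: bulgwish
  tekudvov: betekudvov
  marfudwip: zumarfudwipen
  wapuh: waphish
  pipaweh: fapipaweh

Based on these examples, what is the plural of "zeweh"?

fazeweh

regtekew and bulguw both end in -w yet inflect differently (faregtekew, bulgwish), so the final letter is not what conditions the rule; the last vowel is.
"zeweh" has last vowel 'e'. The stems whose last vowel is 'e' (laveh → falaveh, pipaweh → fapipaweh, regtekew → faregtekew) add the prefix fa-.
The other patterns: stems whose last vowel is 'u' delete the last vowel and add -ish; stems whose last vowel is 'o' add the prefix be-; stems whose last vowel is 'i' add zu- … -en around the stem.
So zeweh → fazeweh.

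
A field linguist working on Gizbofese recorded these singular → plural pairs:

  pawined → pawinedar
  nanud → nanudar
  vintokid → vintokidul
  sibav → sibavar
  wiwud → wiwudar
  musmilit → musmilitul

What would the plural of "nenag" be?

nenagar

vintokid and pawined both end in -d yet inflect differently (vintokidul, pawinedar), so the final letter is not what conditions the rule; the last vowel is.
"nenag" has last vowel 'a'. The one such stem in the data (sibav → sibavar) adds -ar, so the same rule applies.
So nenag → nenagar.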